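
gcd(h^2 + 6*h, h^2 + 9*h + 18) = h + 6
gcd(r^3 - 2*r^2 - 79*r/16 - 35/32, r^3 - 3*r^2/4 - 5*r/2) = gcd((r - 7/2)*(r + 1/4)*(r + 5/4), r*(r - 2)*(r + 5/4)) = r + 5/4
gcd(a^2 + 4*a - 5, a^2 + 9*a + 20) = a + 5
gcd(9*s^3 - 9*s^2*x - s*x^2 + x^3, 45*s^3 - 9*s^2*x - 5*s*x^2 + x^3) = -9*s^2 + x^2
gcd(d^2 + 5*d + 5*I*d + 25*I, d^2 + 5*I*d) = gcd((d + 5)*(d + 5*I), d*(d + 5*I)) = d + 5*I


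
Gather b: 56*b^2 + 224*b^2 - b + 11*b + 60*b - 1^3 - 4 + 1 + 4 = 280*b^2 + 70*b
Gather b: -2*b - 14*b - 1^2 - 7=-16*b - 8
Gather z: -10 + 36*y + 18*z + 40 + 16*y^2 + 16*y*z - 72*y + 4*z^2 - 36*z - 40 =16*y^2 - 36*y + 4*z^2 + z*(16*y - 18) - 10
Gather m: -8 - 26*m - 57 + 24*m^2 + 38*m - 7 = 24*m^2 + 12*m - 72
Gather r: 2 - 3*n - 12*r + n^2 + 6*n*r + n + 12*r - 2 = n^2 + 6*n*r - 2*n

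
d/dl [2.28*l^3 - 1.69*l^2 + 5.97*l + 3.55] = 6.84*l^2 - 3.38*l + 5.97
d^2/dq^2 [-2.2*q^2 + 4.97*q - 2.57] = -4.40000000000000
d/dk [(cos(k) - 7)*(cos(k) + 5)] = 2*(1 - cos(k))*sin(k)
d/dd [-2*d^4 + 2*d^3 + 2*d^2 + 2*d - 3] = -8*d^3 + 6*d^2 + 4*d + 2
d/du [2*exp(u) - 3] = 2*exp(u)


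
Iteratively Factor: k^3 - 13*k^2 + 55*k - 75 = (k - 5)*(k^2 - 8*k + 15) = (k - 5)*(k - 3)*(k - 5)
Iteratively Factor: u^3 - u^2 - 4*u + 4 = (u - 1)*(u^2 - 4) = (u - 2)*(u - 1)*(u + 2)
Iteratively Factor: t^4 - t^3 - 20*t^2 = (t)*(t^3 - t^2 - 20*t) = t*(t - 5)*(t^2 + 4*t) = t^2*(t - 5)*(t + 4)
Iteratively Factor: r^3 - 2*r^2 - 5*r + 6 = (r - 3)*(r^2 + r - 2) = (r - 3)*(r + 2)*(r - 1)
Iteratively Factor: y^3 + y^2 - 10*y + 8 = (y - 1)*(y^2 + 2*y - 8) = (y - 1)*(y + 4)*(y - 2)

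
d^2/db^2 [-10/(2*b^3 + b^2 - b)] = 20*(b*(6*b + 1)*(2*b^2 + b - 1) - (6*b^2 + 2*b - 1)^2)/(b^3*(2*b^2 + b - 1)^3)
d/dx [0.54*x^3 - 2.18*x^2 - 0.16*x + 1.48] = 1.62*x^2 - 4.36*x - 0.16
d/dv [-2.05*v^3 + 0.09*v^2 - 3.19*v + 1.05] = -6.15*v^2 + 0.18*v - 3.19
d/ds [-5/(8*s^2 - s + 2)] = 5*(16*s - 1)/(8*s^2 - s + 2)^2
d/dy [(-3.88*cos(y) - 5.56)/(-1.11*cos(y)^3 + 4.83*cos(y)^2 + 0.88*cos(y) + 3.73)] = (8.6136*cos(y)^3 - 0.225600000000004*cos(y)^2 - 53.7096*cos(y) + 9.5796)*sin(y)/(1.2321*cos(y)^6 - 10.7226*cos(y)^5 + 21.3753*cos(y)^4 + 0.220199999999998*cos(y)^3 + 36.8062*cos(y)^2 + 6.5648*cos(y) + 13.9129)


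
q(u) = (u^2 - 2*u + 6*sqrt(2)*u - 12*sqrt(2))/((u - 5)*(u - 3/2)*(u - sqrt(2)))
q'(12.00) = -0.05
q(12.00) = 0.26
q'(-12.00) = 0.00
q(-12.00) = -0.02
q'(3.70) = -1.73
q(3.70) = -3.17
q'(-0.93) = 0.52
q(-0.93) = 0.66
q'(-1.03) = 0.47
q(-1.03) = 0.61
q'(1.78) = -71.51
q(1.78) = 6.85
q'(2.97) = -0.69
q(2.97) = -2.39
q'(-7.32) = 0.01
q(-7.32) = 0.01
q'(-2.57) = 0.13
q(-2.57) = 0.22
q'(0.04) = 2.05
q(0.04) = 1.68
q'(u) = (2*u - 2 + 6*sqrt(2))/((u - 5)*(u - 3/2)*(u - sqrt(2))) - (u^2 - 2*u + 6*sqrt(2)*u - 12*sqrt(2))/((u - 5)*(u - 3/2)*(u - sqrt(2))^2) - (u^2 - 2*u + 6*sqrt(2)*u - 12*sqrt(2))/((u - 5)*(u - 3/2)^2*(u - sqrt(2))) - (u^2 - 2*u + 6*sqrt(2)*u - 12*sqrt(2))/((u - 5)^2*(u - 3/2)*(u - sqrt(2))) = 2*(-2*u^4 - 24*sqrt(2)*u^3 + 8*u^3 + 13*u^2 + 159*sqrt(2)*u^2 - 342*sqrt(2)*u - 96*u + 132 + 210*sqrt(2))/(4*u^6 - 52*u^5 - 8*sqrt(2)*u^5 + 104*sqrt(2)*u^4 + 237*u^4 - 458*sqrt(2)*u^3 - 494*u^3 + 683*u^2 + 780*sqrt(2)*u^2 - 780*u - 450*sqrt(2)*u + 450)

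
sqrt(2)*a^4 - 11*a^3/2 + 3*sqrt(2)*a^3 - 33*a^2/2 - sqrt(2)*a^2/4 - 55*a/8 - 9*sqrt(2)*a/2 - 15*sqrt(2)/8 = (a + 1/2)*(a + 5/2)*(a - 3*sqrt(2))*(sqrt(2)*a + 1/2)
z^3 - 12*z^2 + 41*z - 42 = (z - 7)*(z - 3)*(z - 2)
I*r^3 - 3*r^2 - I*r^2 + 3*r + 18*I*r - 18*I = (r - 3*I)*(r + 6*I)*(I*r - I)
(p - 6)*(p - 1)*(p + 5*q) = p^3 + 5*p^2*q - 7*p^2 - 35*p*q + 6*p + 30*q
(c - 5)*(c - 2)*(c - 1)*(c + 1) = c^4 - 7*c^3 + 9*c^2 + 7*c - 10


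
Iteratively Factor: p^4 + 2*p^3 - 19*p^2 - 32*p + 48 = (p - 4)*(p^3 + 6*p^2 + 5*p - 12) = (p - 4)*(p + 3)*(p^2 + 3*p - 4) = (p - 4)*(p + 3)*(p + 4)*(p - 1)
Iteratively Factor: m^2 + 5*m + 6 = (m + 3)*(m + 2)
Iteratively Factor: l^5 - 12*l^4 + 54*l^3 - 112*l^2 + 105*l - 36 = (l - 1)*(l^4 - 11*l^3 + 43*l^2 - 69*l + 36) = (l - 3)*(l - 1)*(l^3 - 8*l^2 + 19*l - 12) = (l - 3)*(l - 1)^2*(l^2 - 7*l + 12) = (l - 4)*(l - 3)*(l - 1)^2*(l - 3)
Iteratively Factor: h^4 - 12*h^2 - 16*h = (h + 2)*(h^3 - 2*h^2 - 8*h) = (h + 2)^2*(h^2 - 4*h) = (h - 4)*(h + 2)^2*(h)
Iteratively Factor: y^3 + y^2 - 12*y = (y + 4)*(y^2 - 3*y) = (y - 3)*(y + 4)*(y)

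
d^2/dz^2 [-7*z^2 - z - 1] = -14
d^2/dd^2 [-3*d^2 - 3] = -6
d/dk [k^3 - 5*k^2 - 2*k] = 3*k^2 - 10*k - 2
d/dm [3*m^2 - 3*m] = 6*m - 3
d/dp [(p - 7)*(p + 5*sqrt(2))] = 2*p - 7 + 5*sqrt(2)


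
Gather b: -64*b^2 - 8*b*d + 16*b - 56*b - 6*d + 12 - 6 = -64*b^2 + b*(-8*d - 40) - 6*d + 6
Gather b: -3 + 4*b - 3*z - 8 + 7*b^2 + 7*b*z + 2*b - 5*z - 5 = 7*b^2 + b*(7*z + 6) - 8*z - 16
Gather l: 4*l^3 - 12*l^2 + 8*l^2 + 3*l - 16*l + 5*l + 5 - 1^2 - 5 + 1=4*l^3 - 4*l^2 - 8*l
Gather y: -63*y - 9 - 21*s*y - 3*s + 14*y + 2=-3*s + y*(-21*s - 49) - 7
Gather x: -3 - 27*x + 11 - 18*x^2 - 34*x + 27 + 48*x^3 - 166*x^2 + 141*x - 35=48*x^3 - 184*x^2 + 80*x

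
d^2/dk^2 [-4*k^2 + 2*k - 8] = -8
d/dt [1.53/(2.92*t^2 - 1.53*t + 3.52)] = (2.3409 - 8.9352*t)/(2.92*t^2 - 1.53*t + 3.52)^2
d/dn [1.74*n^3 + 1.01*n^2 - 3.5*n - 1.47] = 5.22*n^2 + 2.02*n - 3.5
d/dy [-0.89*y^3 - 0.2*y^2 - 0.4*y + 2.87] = -2.67*y^2 - 0.4*y - 0.4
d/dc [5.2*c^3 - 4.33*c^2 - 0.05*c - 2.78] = 15.6*c^2 - 8.66*c - 0.05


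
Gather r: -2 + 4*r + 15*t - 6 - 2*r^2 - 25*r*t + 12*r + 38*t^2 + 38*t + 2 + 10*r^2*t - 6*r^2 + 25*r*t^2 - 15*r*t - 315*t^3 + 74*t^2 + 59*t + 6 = r^2*(10*t - 8) + r*(25*t^2 - 40*t + 16) - 315*t^3 + 112*t^2 + 112*t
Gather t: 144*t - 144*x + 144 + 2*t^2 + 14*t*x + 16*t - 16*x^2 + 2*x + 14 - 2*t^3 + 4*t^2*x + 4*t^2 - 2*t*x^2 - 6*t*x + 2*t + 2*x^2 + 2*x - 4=-2*t^3 + t^2*(4*x + 6) + t*(-2*x^2 + 8*x + 162) - 14*x^2 - 140*x + 154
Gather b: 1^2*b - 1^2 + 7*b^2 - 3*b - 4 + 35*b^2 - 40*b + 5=42*b^2 - 42*b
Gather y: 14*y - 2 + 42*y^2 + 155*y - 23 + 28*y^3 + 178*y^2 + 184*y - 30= 28*y^3 + 220*y^2 + 353*y - 55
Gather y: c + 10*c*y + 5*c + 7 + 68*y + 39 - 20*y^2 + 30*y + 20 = 6*c - 20*y^2 + y*(10*c + 98) + 66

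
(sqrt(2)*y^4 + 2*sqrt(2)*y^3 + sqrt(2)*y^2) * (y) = sqrt(2)*y^5 + 2*sqrt(2)*y^4 + sqrt(2)*y^3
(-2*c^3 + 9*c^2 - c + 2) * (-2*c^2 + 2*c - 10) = 4*c^5 - 22*c^4 + 40*c^3 - 96*c^2 + 14*c - 20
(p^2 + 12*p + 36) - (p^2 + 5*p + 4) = 7*p + 32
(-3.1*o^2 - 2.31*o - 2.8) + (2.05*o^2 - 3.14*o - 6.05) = -1.05*o^2 - 5.45*o - 8.85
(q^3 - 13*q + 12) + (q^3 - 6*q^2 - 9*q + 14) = 2*q^3 - 6*q^2 - 22*q + 26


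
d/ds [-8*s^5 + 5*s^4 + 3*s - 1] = -40*s^4 + 20*s^3 + 3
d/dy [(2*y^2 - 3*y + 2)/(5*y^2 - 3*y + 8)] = 3*(3*y^2 + 4*y - 6)/(25*y^4 - 30*y^3 + 89*y^2 - 48*y + 64)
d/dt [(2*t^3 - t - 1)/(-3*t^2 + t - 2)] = ((1 - 6*t^2)*(3*t^2 - t + 2) - (6*t - 1)*(-2*t^3 + t + 1))/(3*t^2 - t + 2)^2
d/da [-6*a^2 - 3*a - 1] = -12*a - 3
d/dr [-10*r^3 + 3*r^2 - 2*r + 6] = -30*r^2 + 6*r - 2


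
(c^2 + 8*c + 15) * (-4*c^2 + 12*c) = -4*c^4 - 20*c^3 + 36*c^2 + 180*c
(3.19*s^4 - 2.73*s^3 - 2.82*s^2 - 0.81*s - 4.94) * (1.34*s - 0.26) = 4.2746*s^5 - 4.4876*s^4 - 3.069*s^3 - 0.3522*s^2 - 6.409*s + 1.2844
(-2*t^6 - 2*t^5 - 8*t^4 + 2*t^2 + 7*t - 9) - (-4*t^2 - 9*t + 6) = -2*t^6 - 2*t^5 - 8*t^4 + 6*t^2 + 16*t - 15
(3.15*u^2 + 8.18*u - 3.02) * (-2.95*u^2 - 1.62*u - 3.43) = -9.2925*u^4 - 29.234*u^3 - 15.1471*u^2 - 23.165*u + 10.3586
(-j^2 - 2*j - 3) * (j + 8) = -j^3 - 10*j^2 - 19*j - 24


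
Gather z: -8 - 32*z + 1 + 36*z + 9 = 4*z + 2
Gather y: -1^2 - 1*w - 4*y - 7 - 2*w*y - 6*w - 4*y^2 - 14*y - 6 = -7*w - 4*y^2 + y*(-2*w - 18) - 14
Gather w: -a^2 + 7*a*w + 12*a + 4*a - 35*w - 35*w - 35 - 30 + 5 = -a^2 + 16*a + w*(7*a - 70) - 60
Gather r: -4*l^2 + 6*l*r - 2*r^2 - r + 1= -4*l^2 - 2*r^2 + r*(6*l - 1) + 1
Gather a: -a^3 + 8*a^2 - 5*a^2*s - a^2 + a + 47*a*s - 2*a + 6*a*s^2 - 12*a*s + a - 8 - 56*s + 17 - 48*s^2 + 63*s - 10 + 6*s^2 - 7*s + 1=-a^3 + a^2*(7 - 5*s) + a*(6*s^2 + 35*s) - 42*s^2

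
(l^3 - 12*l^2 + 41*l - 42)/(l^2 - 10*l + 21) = l - 2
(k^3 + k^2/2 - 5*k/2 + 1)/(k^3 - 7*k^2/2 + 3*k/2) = (k^2 + k - 2)/(k*(k - 3))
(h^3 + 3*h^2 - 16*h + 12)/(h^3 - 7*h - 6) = (-h^3 - 3*h^2 + 16*h - 12)/(-h^3 + 7*h + 6)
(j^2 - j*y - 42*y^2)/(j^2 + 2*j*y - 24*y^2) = (-j + 7*y)/(-j + 4*y)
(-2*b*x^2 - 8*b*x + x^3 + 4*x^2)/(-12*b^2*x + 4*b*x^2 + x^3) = (x + 4)/(6*b + x)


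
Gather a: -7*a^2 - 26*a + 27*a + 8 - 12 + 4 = -7*a^2 + a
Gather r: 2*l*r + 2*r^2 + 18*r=2*r^2 + r*(2*l + 18)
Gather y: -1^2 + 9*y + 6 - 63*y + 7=12 - 54*y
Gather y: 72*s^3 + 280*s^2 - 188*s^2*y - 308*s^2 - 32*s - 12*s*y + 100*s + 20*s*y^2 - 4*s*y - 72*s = 72*s^3 - 28*s^2 + 20*s*y^2 - 4*s + y*(-188*s^2 - 16*s)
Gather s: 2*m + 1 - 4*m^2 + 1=-4*m^2 + 2*m + 2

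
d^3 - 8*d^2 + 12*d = d*(d - 6)*(d - 2)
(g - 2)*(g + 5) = g^2 + 3*g - 10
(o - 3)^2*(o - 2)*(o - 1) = o^4 - 9*o^3 + 29*o^2 - 39*o + 18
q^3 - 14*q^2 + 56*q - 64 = (q - 8)*(q - 4)*(q - 2)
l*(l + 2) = l^2 + 2*l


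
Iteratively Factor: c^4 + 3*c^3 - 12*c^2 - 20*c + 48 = (c - 2)*(c^3 + 5*c^2 - 2*c - 24) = (c - 2)*(c + 4)*(c^2 + c - 6) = (c - 2)*(c + 3)*(c + 4)*(c - 2)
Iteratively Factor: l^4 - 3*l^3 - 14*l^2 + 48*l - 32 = (l - 1)*(l^3 - 2*l^2 - 16*l + 32) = (l - 1)*(l + 4)*(l^2 - 6*l + 8) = (l - 4)*(l - 1)*(l + 4)*(l - 2)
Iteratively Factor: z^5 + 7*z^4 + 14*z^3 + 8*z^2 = (z)*(z^4 + 7*z^3 + 14*z^2 + 8*z) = z*(z + 4)*(z^3 + 3*z^2 + 2*z) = z*(z + 2)*(z + 4)*(z^2 + z) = z*(z + 1)*(z + 2)*(z + 4)*(z)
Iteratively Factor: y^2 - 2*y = (y - 2)*(y)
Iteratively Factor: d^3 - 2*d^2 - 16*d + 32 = (d - 4)*(d^2 + 2*d - 8) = (d - 4)*(d - 2)*(d + 4)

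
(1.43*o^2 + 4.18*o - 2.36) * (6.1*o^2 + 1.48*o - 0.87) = 8.723*o^4 + 27.6144*o^3 - 9.4537*o^2 - 7.1294*o + 2.0532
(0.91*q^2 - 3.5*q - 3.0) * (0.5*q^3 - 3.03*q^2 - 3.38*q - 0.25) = 0.455*q^5 - 4.5073*q^4 + 6.0292*q^3 + 20.6925*q^2 + 11.015*q + 0.75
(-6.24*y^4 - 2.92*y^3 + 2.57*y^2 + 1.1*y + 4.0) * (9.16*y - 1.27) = -57.1584*y^5 - 18.8224*y^4 + 27.2496*y^3 + 6.8121*y^2 + 35.243*y - 5.08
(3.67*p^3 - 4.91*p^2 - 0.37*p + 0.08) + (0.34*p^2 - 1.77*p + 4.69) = 3.67*p^3 - 4.57*p^2 - 2.14*p + 4.77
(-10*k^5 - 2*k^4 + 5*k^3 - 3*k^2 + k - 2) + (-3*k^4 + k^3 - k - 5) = -10*k^5 - 5*k^4 + 6*k^3 - 3*k^2 - 7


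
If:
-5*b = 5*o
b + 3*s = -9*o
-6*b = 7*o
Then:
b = 0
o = 0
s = 0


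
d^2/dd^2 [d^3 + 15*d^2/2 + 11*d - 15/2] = 6*d + 15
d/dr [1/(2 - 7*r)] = 7/(7*r - 2)^2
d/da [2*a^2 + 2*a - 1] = 4*a + 2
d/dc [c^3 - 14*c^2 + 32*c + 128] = 3*c^2 - 28*c + 32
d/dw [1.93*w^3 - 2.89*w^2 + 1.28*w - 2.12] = 5.79*w^2 - 5.78*w + 1.28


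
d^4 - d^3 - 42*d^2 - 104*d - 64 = (d - 8)*(d + 1)*(d + 2)*(d + 4)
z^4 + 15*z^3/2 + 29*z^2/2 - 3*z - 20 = (z - 1)*(z + 2)*(z + 5/2)*(z + 4)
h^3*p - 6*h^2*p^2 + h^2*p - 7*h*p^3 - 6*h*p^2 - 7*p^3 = (h - 7*p)*(h + p)*(h*p + p)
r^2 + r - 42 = (r - 6)*(r + 7)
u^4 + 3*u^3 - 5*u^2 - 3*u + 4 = (u - 1)^2*(u + 1)*(u + 4)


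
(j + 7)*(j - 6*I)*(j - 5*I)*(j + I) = j^4 + 7*j^3 - 10*I*j^3 - 19*j^2 - 70*I*j^2 - 133*j - 30*I*j - 210*I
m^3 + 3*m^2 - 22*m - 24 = (m - 4)*(m + 1)*(m + 6)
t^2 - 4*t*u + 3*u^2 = (t - 3*u)*(t - u)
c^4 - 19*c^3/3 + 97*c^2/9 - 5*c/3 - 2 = (c - 3)^2*(c - 2/3)*(c + 1/3)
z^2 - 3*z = z*(z - 3)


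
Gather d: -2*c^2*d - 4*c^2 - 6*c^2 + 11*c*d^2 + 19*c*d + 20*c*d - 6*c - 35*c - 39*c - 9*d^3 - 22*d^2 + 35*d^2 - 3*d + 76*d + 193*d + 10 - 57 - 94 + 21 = -10*c^2 - 80*c - 9*d^3 + d^2*(11*c + 13) + d*(-2*c^2 + 39*c + 266) - 120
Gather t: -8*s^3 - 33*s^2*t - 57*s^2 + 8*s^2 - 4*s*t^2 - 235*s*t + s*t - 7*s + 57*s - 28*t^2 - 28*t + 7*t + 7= -8*s^3 - 49*s^2 + 50*s + t^2*(-4*s - 28) + t*(-33*s^2 - 234*s - 21) + 7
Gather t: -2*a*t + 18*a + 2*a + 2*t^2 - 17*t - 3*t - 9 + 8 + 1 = 20*a + 2*t^2 + t*(-2*a - 20)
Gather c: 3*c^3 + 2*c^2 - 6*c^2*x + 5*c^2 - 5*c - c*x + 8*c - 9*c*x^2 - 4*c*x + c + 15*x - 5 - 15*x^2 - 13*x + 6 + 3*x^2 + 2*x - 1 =3*c^3 + c^2*(7 - 6*x) + c*(-9*x^2 - 5*x + 4) - 12*x^2 + 4*x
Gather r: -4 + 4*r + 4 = 4*r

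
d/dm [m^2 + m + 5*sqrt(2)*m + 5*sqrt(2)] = 2*m + 1 + 5*sqrt(2)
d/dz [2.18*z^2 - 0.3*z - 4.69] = 4.36*z - 0.3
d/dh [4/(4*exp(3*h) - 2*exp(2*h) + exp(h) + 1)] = (-48*exp(2*h) + 16*exp(h) - 4)*exp(h)/(4*exp(3*h) - 2*exp(2*h) + exp(h) + 1)^2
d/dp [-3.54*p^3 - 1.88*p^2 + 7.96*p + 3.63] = -10.62*p^2 - 3.76*p + 7.96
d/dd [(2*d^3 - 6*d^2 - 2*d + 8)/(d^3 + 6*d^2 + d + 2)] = 2*(9*d^4 + 4*d^3 - 3*d^2 - 60*d - 6)/(d^6 + 12*d^5 + 38*d^4 + 16*d^3 + 25*d^2 + 4*d + 4)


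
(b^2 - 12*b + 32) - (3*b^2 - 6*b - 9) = -2*b^2 - 6*b + 41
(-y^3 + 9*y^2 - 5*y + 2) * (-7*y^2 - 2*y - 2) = 7*y^5 - 61*y^4 + 19*y^3 - 22*y^2 + 6*y - 4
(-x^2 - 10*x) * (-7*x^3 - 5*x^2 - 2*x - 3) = 7*x^5 + 75*x^4 + 52*x^3 + 23*x^2 + 30*x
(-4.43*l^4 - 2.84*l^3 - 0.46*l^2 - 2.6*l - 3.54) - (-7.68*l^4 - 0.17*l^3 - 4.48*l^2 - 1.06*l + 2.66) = 3.25*l^4 - 2.67*l^3 + 4.02*l^2 - 1.54*l - 6.2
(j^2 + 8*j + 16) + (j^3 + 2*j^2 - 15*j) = j^3 + 3*j^2 - 7*j + 16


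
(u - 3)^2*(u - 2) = u^3 - 8*u^2 + 21*u - 18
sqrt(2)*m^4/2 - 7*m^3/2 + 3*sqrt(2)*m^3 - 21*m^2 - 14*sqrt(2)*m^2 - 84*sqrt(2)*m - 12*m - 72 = (m + 6)*(m - 6*sqrt(2))*(m + 2*sqrt(2))*(sqrt(2)*m/2 + 1/2)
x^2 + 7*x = x*(x + 7)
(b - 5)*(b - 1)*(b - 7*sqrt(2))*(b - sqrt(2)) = b^4 - 8*sqrt(2)*b^3 - 6*b^3 + 19*b^2 + 48*sqrt(2)*b^2 - 84*b - 40*sqrt(2)*b + 70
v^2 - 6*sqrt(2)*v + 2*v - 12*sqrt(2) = (v + 2)*(v - 6*sqrt(2))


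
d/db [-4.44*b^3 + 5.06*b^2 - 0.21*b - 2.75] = -13.32*b^2 + 10.12*b - 0.21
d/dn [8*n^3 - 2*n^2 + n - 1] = 24*n^2 - 4*n + 1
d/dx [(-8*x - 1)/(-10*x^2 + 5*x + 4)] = (-80*x^2 - 20*x - 27)/(100*x^4 - 100*x^3 - 55*x^2 + 40*x + 16)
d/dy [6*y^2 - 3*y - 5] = 12*y - 3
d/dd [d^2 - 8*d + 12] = 2*d - 8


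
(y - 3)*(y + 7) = y^2 + 4*y - 21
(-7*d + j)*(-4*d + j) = 28*d^2 - 11*d*j + j^2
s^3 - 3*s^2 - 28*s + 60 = (s - 6)*(s - 2)*(s + 5)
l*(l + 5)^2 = l^3 + 10*l^2 + 25*l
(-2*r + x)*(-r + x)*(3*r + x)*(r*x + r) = 6*r^4*x + 6*r^4 - 7*r^3*x^2 - 7*r^3*x + r*x^4 + r*x^3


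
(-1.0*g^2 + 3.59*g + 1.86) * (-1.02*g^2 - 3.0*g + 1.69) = 1.02*g^4 - 0.6618*g^3 - 14.3572*g^2 + 0.4871*g + 3.1434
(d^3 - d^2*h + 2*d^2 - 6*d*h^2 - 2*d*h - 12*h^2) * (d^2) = d^5 - d^4*h + 2*d^4 - 6*d^3*h^2 - 2*d^3*h - 12*d^2*h^2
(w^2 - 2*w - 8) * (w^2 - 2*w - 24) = w^4 - 4*w^3 - 28*w^2 + 64*w + 192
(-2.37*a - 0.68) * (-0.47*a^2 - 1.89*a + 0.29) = 1.1139*a^3 + 4.7989*a^2 + 0.5979*a - 0.1972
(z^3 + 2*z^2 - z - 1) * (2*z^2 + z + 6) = 2*z^5 + 5*z^4 + 6*z^3 + 9*z^2 - 7*z - 6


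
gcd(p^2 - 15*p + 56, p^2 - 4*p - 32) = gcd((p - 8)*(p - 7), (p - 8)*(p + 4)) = p - 8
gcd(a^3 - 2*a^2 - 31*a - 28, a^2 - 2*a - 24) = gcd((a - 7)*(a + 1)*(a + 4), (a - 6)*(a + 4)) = a + 4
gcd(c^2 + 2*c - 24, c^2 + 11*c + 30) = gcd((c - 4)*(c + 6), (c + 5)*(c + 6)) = c + 6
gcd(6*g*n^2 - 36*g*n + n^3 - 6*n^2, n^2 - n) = n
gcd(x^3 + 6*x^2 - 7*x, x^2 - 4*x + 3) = x - 1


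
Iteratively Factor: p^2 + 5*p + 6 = (p + 2)*(p + 3)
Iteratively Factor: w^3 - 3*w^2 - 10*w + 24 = (w - 4)*(w^2 + w - 6) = (w - 4)*(w + 3)*(w - 2)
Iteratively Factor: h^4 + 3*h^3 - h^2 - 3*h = (h)*(h^3 + 3*h^2 - h - 3) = h*(h + 3)*(h^2 - 1) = h*(h + 1)*(h + 3)*(h - 1)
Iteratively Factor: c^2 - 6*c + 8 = (c - 2)*(c - 4)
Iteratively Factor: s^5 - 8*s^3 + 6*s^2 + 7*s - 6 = (s - 1)*(s^4 + s^3 - 7*s^2 - s + 6) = (s - 2)*(s - 1)*(s^3 + 3*s^2 - s - 3) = (s - 2)*(s - 1)*(s + 3)*(s^2 - 1) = (s - 2)*(s - 1)^2*(s + 3)*(s + 1)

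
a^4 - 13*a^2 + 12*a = a*(a - 3)*(a - 1)*(a + 4)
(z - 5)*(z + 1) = z^2 - 4*z - 5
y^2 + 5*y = y*(y + 5)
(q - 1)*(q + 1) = q^2 - 1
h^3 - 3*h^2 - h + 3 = (h - 3)*(h - 1)*(h + 1)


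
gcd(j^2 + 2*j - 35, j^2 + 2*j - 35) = j^2 + 2*j - 35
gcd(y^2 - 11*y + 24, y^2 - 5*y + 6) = y - 3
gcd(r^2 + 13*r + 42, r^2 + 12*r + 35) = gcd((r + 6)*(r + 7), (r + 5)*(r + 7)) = r + 7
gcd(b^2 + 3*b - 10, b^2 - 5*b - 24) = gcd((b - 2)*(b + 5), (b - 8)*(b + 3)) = 1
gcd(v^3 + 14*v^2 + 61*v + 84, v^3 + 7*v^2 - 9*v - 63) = v^2 + 10*v + 21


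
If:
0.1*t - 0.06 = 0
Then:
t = 0.60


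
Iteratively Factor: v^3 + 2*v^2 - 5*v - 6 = (v - 2)*(v^2 + 4*v + 3) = (v - 2)*(v + 1)*(v + 3)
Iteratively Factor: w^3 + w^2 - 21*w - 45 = (w + 3)*(w^2 - 2*w - 15) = (w + 3)^2*(w - 5)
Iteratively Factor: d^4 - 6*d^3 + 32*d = (d - 4)*(d^3 - 2*d^2 - 8*d) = (d - 4)*(d + 2)*(d^2 - 4*d) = (d - 4)^2*(d + 2)*(d)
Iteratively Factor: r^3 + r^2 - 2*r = (r + 2)*(r^2 - r) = (r - 1)*(r + 2)*(r)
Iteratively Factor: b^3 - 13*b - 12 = (b - 4)*(b^2 + 4*b + 3) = (b - 4)*(b + 1)*(b + 3)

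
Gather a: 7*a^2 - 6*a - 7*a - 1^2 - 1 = 7*a^2 - 13*a - 2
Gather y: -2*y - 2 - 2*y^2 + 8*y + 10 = -2*y^2 + 6*y + 8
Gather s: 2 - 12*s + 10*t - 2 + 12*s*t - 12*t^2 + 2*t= s*(12*t - 12) - 12*t^2 + 12*t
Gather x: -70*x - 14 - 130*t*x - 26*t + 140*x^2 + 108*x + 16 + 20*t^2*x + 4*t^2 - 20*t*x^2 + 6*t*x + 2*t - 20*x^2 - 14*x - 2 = 4*t^2 - 24*t + x^2*(120 - 20*t) + x*(20*t^2 - 124*t + 24)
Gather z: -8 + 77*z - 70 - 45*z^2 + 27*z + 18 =-45*z^2 + 104*z - 60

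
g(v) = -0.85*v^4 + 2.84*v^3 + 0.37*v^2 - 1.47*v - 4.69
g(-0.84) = -5.30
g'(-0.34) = -0.60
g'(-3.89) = 324.71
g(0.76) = -4.63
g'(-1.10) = 12.55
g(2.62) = 5.02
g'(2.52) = 0.09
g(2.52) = 5.13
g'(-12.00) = 7091.73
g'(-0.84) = 5.94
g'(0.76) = 2.52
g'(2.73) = -5.13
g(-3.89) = -355.18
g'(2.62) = -2.19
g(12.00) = -12687.13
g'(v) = -3.4*v^3 + 8.52*v^2 + 0.74*v - 1.47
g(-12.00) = -22466.89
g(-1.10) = -7.65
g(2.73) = 4.62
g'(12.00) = -4640.91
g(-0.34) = -4.27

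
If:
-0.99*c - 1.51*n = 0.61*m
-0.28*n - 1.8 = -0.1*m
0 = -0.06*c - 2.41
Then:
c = -40.17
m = 43.05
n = 8.94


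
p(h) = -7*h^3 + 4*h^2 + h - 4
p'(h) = -21*h^2 + 8*h + 1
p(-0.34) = -3.60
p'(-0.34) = -4.15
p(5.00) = -774.00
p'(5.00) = -484.00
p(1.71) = -25.60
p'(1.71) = -46.73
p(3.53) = -258.54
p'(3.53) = -232.44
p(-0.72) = -0.03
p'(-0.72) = -15.65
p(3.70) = -300.11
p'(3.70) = -256.89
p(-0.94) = 4.41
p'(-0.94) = -25.08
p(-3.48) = 335.97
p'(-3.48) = -281.16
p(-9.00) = 5414.00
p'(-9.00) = -1772.00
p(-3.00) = 218.00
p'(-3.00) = -212.00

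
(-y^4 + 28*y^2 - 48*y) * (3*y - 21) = -3*y^5 + 21*y^4 + 84*y^3 - 732*y^2 + 1008*y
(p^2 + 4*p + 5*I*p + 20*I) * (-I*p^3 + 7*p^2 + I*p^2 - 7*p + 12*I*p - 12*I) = -I*p^5 + 12*p^4 - 3*I*p^4 + 36*p^3 + 51*I*p^3 - 108*p^2 + 141*I*p^2 - 180*p - 188*I*p + 240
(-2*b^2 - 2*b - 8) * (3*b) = -6*b^3 - 6*b^2 - 24*b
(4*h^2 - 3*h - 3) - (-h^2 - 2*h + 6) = 5*h^2 - h - 9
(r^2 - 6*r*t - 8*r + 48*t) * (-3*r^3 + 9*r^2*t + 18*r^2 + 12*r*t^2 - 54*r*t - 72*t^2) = -3*r^5 + 27*r^4*t + 42*r^4 - 42*r^3*t^2 - 378*r^3*t - 144*r^3 - 72*r^2*t^3 + 588*r^2*t^2 + 1296*r^2*t + 1008*r*t^3 - 2016*r*t^2 - 3456*t^3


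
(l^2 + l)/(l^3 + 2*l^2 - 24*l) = (l + 1)/(l^2 + 2*l - 24)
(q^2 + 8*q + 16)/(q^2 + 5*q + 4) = (q + 4)/(q + 1)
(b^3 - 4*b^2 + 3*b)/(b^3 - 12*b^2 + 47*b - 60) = b*(b - 1)/(b^2 - 9*b + 20)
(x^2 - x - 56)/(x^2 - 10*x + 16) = (x + 7)/(x - 2)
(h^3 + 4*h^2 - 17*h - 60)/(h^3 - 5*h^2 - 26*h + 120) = (h + 3)/(h - 6)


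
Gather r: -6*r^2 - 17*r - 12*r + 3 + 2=-6*r^2 - 29*r + 5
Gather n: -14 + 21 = 7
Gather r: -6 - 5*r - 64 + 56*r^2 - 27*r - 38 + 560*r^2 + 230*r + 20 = 616*r^2 + 198*r - 88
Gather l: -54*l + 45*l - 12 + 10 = -9*l - 2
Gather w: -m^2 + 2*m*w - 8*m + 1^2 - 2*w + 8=-m^2 - 8*m + w*(2*m - 2) + 9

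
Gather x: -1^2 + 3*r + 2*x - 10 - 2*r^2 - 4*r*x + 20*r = -2*r^2 + 23*r + x*(2 - 4*r) - 11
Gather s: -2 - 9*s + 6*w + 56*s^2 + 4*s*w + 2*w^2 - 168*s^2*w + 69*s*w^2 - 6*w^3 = s^2*(56 - 168*w) + s*(69*w^2 + 4*w - 9) - 6*w^3 + 2*w^2 + 6*w - 2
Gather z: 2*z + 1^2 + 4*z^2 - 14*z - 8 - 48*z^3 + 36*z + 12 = -48*z^3 + 4*z^2 + 24*z + 5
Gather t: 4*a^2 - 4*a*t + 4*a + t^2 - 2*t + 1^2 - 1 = 4*a^2 + 4*a + t^2 + t*(-4*a - 2)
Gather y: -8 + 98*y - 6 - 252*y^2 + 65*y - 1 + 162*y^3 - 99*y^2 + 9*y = 162*y^3 - 351*y^2 + 172*y - 15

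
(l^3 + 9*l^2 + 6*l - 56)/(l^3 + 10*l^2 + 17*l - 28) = (l - 2)/(l - 1)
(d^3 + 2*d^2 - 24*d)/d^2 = d + 2 - 24/d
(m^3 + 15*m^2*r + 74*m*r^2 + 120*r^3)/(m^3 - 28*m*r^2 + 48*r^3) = (m^2 + 9*m*r + 20*r^2)/(m^2 - 6*m*r + 8*r^2)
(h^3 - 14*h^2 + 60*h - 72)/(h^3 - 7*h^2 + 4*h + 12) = (h - 6)/(h + 1)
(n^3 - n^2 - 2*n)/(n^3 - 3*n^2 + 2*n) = (n + 1)/(n - 1)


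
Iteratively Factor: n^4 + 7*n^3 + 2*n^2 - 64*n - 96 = (n + 4)*(n^3 + 3*n^2 - 10*n - 24) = (n + 2)*(n + 4)*(n^2 + n - 12) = (n + 2)*(n + 4)^2*(n - 3)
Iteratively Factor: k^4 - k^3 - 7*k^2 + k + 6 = (k - 3)*(k^3 + 2*k^2 - k - 2) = (k - 3)*(k + 1)*(k^2 + k - 2) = (k - 3)*(k - 1)*(k + 1)*(k + 2)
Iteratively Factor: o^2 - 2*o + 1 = (o - 1)*(o - 1)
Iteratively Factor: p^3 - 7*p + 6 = (p - 2)*(p^2 + 2*p - 3) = (p - 2)*(p + 3)*(p - 1)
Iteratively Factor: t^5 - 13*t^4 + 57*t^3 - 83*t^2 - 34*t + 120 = (t + 1)*(t^4 - 14*t^3 + 71*t^2 - 154*t + 120) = (t - 4)*(t + 1)*(t^3 - 10*t^2 + 31*t - 30) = (t - 5)*(t - 4)*(t + 1)*(t^2 - 5*t + 6) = (t - 5)*(t - 4)*(t - 2)*(t + 1)*(t - 3)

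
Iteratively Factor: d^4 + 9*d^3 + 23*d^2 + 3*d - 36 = (d + 4)*(d^3 + 5*d^2 + 3*d - 9) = (d + 3)*(d + 4)*(d^2 + 2*d - 3) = (d - 1)*(d + 3)*(d + 4)*(d + 3)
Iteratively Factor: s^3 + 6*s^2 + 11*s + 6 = (s + 2)*(s^2 + 4*s + 3) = (s + 2)*(s + 3)*(s + 1)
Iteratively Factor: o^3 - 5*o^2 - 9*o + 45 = (o - 3)*(o^2 - 2*o - 15) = (o - 5)*(o - 3)*(o + 3)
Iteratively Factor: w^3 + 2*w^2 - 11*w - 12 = (w + 4)*(w^2 - 2*w - 3) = (w + 1)*(w + 4)*(w - 3)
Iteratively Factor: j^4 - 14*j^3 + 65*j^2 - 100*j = (j)*(j^3 - 14*j^2 + 65*j - 100) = j*(j - 5)*(j^2 - 9*j + 20) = j*(j - 5)*(j - 4)*(j - 5)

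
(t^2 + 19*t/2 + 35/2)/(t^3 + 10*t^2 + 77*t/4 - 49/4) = 2*(2*t + 5)/(4*t^2 + 12*t - 7)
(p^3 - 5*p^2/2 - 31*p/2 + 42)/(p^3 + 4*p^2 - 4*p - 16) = (2*p^2 - 13*p + 21)/(2*(p^2 - 4))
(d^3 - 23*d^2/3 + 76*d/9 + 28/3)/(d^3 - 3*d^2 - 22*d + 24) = (9*d^2 - 15*d - 14)/(9*(d^2 + 3*d - 4))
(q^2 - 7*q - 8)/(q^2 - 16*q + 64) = (q + 1)/(q - 8)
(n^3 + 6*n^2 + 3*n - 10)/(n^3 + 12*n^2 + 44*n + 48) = (n^2 + 4*n - 5)/(n^2 + 10*n + 24)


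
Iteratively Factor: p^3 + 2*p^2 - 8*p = (p - 2)*(p^2 + 4*p) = p*(p - 2)*(p + 4)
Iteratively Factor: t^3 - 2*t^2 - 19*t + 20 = (t + 4)*(t^2 - 6*t + 5) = (t - 5)*(t + 4)*(t - 1)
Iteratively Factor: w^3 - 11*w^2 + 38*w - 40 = (w - 4)*(w^2 - 7*w + 10) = (w - 5)*(w - 4)*(w - 2)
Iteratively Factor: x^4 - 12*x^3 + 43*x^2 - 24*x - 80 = (x + 1)*(x^3 - 13*x^2 + 56*x - 80) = (x - 5)*(x + 1)*(x^2 - 8*x + 16) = (x - 5)*(x - 4)*(x + 1)*(x - 4)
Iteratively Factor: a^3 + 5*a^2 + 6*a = (a + 3)*(a^2 + 2*a) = (a + 2)*(a + 3)*(a)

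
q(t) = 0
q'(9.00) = 0.00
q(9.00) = 0.00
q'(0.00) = 0.00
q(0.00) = 0.00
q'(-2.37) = 0.00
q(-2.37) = 0.00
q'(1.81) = 0.00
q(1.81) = 0.00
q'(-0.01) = 0.00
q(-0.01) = 0.00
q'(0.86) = 0.00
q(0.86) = 0.00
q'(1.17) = 0.00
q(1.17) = 0.00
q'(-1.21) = 0.00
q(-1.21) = 0.00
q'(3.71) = 0.00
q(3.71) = 0.00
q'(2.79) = 0.00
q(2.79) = 0.00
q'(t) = 0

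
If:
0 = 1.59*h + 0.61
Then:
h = -0.38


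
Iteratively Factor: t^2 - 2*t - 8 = (t + 2)*(t - 4)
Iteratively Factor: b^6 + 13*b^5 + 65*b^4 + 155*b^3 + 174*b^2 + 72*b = (b)*(b^5 + 13*b^4 + 65*b^3 + 155*b^2 + 174*b + 72) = b*(b + 3)*(b^4 + 10*b^3 + 35*b^2 + 50*b + 24) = b*(b + 2)*(b + 3)*(b^3 + 8*b^2 + 19*b + 12) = b*(b + 2)*(b + 3)*(b + 4)*(b^2 + 4*b + 3) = b*(b + 1)*(b + 2)*(b + 3)*(b + 4)*(b + 3)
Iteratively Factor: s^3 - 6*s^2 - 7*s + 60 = (s - 4)*(s^2 - 2*s - 15) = (s - 5)*(s - 4)*(s + 3)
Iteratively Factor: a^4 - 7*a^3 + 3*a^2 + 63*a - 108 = (a + 3)*(a^3 - 10*a^2 + 33*a - 36) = (a - 3)*(a + 3)*(a^2 - 7*a + 12) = (a - 3)^2*(a + 3)*(a - 4)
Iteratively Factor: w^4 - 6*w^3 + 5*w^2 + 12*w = (w - 3)*(w^3 - 3*w^2 - 4*w) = w*(w - 3)*(w^2 - 3*w - 4) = w*(w - 4)*(w - 3)*(w + 1)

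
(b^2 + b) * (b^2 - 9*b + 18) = b^4 - 8*b^3 + 9*b^2 + 18*b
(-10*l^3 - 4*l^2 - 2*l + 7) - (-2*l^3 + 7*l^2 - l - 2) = -8*l^3 - 11*l^2 - l + 9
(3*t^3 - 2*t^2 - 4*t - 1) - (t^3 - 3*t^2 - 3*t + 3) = 2*t^3 + t^2 - t - 4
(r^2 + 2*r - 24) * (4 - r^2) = -r^4 - 2*r^3 + 28*r^2 + 8*r - 96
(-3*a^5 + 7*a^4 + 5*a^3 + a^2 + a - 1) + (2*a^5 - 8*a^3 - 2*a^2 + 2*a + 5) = -a^5 + 7*a^4 - 3*a^3 - a^2 + 3*a + 4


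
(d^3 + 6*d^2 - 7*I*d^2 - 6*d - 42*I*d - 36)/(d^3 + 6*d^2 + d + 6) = (d - 6*I)/(d + I)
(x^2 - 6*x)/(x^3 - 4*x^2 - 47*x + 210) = x/(x^2 + 2*x - 35)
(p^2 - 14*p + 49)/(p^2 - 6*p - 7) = (p - 7)/(p + 1)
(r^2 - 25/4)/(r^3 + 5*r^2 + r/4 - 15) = (2*r - 5)/(2*r^2 + 5*r - 12)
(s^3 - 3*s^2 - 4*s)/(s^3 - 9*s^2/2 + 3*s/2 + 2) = 2*s*(s + 1)/(2*s^2 - s - 1)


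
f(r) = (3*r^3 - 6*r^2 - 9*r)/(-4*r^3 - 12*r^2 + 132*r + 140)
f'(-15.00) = -0.07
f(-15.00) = -1.27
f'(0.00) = -0.06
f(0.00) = 0.00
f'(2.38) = 0.04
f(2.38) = -0.05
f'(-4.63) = -0.77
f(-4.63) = 1.16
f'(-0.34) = -0.08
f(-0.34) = 0.02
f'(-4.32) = -0.60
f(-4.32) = 0.95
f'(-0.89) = -0.10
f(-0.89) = 0.07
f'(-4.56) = -0.73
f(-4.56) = 1.11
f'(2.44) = 0.05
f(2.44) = -0.04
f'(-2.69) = -0.22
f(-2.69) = 0.35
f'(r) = (9*r^2 - 12*r - 9)/(-4*r^3 - 12*r^2 + 132*r + 140) + (12*r^2 + 24*r - 132)*(3*r^3 - 6*r^2 - 9*r)/(-4*r^3 - 12*r^2 + 132*r + 140)^2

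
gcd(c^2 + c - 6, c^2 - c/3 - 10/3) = c - 2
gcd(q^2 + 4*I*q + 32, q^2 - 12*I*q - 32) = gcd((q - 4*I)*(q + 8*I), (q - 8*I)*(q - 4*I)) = q - 4*I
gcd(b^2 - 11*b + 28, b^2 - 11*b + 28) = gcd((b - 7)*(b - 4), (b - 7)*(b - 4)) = b^2 - 11*b + 28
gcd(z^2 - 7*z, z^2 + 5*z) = z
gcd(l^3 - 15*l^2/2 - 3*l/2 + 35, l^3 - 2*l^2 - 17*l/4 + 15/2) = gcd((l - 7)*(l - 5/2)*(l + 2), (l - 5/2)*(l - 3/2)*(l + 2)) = l^2 - l/2 - 5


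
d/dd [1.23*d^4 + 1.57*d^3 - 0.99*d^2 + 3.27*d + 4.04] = 4.92*d^3 + 4.71*d^2 - 1.98*d + 3.27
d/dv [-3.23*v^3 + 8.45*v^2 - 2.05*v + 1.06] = -9.69*v^2 + 16.9*v - 2.05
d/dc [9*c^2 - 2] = 18*c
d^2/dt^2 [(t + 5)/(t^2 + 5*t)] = 2/t^3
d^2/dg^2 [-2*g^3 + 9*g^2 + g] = 18 - 12*g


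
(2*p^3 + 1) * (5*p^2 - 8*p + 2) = 10*p^5 - 16*p^4 + 4*p^3 + 5*p^2 - 8*p + 2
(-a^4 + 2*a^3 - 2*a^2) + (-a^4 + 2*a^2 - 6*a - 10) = -2*a^4 + 2*a^3 - 6*a - 10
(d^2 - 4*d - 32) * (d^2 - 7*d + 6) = d^4 - 11*d^3 + 2*d^2 + 200*d - 192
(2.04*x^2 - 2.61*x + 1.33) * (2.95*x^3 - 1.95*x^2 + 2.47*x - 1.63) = 6.018*x^5 - 11.6775*x^4 + 14.0518*x^3 - 12.3654*x^2 + 7.5394*x - 2.1679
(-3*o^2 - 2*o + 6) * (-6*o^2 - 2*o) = 18*o^4 + 18*o^3 - 32*o^2 - 12*o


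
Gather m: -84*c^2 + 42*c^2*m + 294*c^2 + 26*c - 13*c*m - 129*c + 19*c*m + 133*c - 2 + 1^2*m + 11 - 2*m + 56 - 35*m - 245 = 210*c^2 + 30*c + m*(42*c^2 + 6*c - 36) - 180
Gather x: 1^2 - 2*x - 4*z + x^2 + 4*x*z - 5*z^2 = x^2 + x*(4*z - 2) - 5*z^2 - 4*z + 1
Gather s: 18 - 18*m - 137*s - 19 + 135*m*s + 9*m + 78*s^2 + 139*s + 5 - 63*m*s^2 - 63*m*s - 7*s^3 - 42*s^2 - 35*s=-9*m - 7*s^3 + s^2*(36 - 63*m) + s*(72*m - 33) + 4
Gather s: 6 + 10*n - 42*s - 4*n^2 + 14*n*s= -4*n^2 + 10*n + s*(14*n - 42) + 6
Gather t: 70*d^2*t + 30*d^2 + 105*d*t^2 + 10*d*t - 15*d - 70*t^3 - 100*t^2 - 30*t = 30*d^2 - 15*d - 70*t^3 + t^2*(105*d - 100) + t*(70*d^2 + 10*d - 30)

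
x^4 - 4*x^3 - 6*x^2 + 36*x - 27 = (x - 3)^2*(x - 1)*(x + 3)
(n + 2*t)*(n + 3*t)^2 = n^3 + 8*n^2*t + 21*n*t^2 + 18*t^3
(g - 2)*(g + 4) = g^2 + 2*g - 8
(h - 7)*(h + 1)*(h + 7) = h^3 + h^2 - 49*h - 49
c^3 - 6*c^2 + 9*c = c*(c - 3)^2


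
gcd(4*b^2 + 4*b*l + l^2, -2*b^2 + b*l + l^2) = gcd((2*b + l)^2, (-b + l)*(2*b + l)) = 2*b + l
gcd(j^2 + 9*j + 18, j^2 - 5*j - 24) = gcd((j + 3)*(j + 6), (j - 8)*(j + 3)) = j + 3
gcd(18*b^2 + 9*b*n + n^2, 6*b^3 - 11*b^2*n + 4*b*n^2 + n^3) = 6*b + n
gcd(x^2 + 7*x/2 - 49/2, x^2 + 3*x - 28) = x + 7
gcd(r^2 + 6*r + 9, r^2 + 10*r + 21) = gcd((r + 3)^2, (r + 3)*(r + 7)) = r + 3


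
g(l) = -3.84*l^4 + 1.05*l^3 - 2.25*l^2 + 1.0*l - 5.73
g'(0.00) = 1.00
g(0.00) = -5.73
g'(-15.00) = 52617.25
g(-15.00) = -198470.73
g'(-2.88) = 407.01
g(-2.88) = -316.54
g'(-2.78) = 367.86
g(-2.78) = -277.81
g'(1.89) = -99.95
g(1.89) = -53.79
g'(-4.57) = 1553.37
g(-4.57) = -1832.43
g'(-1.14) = 32.98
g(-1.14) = -17.84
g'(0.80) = -8.45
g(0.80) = -7.41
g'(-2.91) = 419.27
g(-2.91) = -328.93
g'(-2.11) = 168.81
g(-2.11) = -103.83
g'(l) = -15.36*l^3 + 3.15*l^2 - 4.5*l + 1.0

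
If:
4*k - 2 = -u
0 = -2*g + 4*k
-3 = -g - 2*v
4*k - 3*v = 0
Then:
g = 9/7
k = 9/14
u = -4/7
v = 6/7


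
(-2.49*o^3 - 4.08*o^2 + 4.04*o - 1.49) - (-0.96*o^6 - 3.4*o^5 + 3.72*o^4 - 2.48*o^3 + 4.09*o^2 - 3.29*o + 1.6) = 0.96*o^6 + 3.4*o^5 - 3.72*o^4 - 0.0100000000000002*o^3 - 8.17*o^2 + 7.33*o - 3.09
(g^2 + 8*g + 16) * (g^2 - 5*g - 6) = g^4 + 3*g^3 - 30*g^2 - 128*g - 96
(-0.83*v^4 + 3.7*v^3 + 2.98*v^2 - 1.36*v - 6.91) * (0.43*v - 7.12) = -0.3569*v^5 + 7.5006*v^4 - 25.0626*v^3 - 21.8024*v^2 + 6.7119*v + 49.1992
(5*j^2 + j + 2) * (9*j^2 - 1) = 45*j^4 + 9*j^3 + 13*j^2 - j - 2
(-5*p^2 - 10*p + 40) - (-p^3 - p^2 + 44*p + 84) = p^3 - 4*p^2 - 54*p - 44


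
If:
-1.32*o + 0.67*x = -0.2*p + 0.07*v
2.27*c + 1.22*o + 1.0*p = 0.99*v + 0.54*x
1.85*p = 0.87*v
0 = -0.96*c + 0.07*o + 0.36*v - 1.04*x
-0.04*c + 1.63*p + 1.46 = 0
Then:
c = -0.41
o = -0.19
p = -0.91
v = -1.93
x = -0.30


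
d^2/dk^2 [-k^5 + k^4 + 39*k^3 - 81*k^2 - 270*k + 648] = -20*k^3 + 12*k^2 + 234*k - 162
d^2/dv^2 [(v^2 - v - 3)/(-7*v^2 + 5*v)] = 2*(14*v^3 + 441*v^2 - 315*v + 75)/(v^3*(343*v^3 - 735*v^2 + 525*v - 125))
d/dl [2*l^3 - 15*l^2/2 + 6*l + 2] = 6*l^2 - 15*l + 6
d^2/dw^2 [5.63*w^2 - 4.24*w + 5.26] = 11.2600000000000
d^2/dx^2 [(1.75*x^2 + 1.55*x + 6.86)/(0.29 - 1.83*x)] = -47.886428/(6.128487*x^3 - 2.913543*x^2 + 0.461709*x - 0.024389)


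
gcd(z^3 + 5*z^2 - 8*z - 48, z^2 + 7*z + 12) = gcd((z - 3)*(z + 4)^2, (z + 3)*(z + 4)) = z + 4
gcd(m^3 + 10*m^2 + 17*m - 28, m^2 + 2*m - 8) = m + 4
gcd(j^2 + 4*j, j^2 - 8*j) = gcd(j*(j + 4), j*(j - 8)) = j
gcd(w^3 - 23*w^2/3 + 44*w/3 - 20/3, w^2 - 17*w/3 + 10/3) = w^2 - 17*w/3 + 10/3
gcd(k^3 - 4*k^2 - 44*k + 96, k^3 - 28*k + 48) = k^2 + 4*k - 12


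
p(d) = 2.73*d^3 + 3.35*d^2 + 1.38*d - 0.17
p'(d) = 8.19*d^2 + 6.7*d + 1.38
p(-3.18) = -58.47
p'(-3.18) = 62.89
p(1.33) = 14.01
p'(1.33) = 24.78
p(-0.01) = -0.18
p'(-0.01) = 1.31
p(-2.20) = -16.06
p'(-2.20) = 26.28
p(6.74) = 997.19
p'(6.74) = 418.59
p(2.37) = 58.26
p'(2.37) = 63.26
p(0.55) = 2.06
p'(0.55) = 7.54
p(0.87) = 5.36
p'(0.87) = 13.41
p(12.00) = 5216.23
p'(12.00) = 1261.14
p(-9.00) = -1731.41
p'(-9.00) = 604.47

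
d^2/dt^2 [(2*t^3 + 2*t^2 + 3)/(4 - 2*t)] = (-2*t^3 + 12*t^2 - 24*t - 11)/(t^3 - 6*t^2 + 12*t - 8)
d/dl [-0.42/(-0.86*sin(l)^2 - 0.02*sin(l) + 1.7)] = -(0.7224*sin(l) + 0.0084)*cos(l)/(0.86*sin(l)^2 + 0.02*sin(l) - 1.7)^2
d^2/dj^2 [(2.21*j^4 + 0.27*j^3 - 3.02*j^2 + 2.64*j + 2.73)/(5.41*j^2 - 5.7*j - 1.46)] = (129.365002*j^6 - 408.89862*j^5 + 326.081964*j^4 + 284.355852*j^3 + 406.300518*j^2 - 376.543044*j + 163.706732)/(158.340421*j^6 - 500.48451*j^5 + 399.118422*j^4 + 84.93912*j^3 - 107.710332*j^2 - 36.45036*j - 3.112136)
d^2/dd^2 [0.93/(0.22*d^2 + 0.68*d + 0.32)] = (-0.090024*d^2 - 0.278256*d + 0.93*(0.44*d + 0.68)*(0.88*d + 1.36) - 0.130944)/(0.22*d^2 + 0.68*d + 0.32)^3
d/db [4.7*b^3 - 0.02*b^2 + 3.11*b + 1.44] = 14.1*b^2 - 0.04*b + 3.11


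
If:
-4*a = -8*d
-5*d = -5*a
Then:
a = 0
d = 0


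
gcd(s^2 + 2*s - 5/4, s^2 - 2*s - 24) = 1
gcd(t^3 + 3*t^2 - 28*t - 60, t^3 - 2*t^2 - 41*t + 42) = t + 6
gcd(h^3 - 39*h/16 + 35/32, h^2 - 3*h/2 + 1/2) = h - 1/2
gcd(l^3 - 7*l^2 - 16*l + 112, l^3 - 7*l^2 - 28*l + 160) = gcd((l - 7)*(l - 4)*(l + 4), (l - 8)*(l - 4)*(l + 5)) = l - 4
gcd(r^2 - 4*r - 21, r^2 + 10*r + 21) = r + 3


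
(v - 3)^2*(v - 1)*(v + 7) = v^4 - 34*v^2 + 96*v - 63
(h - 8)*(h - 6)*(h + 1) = h^3 - 13*h^2 + 34*h + 48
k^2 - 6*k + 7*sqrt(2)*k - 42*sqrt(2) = (k - 6)*(k + 7*sqrt(2))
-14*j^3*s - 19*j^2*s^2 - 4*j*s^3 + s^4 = s*(-7*j + s)*(j + s)*(2*j + s)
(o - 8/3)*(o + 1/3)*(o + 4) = o^3 + 5*o^2/3 - 92*o/9 - 32/9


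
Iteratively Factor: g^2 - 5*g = (g - 5)*(g)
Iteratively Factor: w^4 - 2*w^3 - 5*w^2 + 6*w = (w)*(w^3 - 2*w^2 - 5*w + 6) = w*(w - 3)*(w^2 + w - 2) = w*(w - 3)*(w + 2)*(w - 1)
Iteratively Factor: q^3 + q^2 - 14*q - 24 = (q + 3)*(q^2 - 2*q - 8) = (q + 2)*(q + 3)*(q - 4)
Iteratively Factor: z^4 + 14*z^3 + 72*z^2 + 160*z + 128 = (z + 2)*(z^3 + 12*z^2 + 48*z + 64) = (z + 2)*(z + 4)*(z^2 + 8*z + 16) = (z + 2)*(z + 4)^2*(z + 4)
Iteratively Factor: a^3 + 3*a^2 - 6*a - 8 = (a - 2)*(a^2 + 5*a + 4) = (a - 2)*(a + 1)*(a + 4)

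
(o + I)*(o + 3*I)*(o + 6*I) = o^3 + 10*I*o^2 - 27*o - 18*I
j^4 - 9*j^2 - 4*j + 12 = (j - 3)*(j - 1)*(j + 2)^2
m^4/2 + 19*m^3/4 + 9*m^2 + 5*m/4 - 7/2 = (m/2 + 1)*(m - 1/2)*(m + 1)*(m + 7)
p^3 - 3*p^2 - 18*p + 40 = (p - 5)*(p - 2)*(p + 4)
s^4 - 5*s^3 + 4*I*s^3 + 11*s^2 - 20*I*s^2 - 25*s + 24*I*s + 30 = (s - 3)*(s - 2)*(s - I)*(s + 5*I)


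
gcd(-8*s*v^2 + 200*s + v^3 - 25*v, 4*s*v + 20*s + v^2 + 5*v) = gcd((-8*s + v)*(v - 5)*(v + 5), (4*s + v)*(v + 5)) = v + 5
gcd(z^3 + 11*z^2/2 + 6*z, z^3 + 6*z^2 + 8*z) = z^2 + 4*z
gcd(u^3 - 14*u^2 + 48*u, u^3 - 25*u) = u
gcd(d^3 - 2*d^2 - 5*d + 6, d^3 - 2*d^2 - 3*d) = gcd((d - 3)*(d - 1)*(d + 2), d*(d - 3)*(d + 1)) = d - 3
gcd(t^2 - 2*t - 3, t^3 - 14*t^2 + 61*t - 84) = t - 3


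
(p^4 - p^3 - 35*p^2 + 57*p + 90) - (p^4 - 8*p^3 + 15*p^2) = 7*p^3 - 50*p^2 + 57*p + 90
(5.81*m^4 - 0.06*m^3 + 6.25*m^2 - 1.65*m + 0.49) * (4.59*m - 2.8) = 26.6679*m^5 - 16.5434*m^4 + 28.8555*m^3 - 25.0735*m^2 + 6.8691*m - 1.372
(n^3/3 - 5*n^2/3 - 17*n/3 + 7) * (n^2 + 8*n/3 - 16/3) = n^5/3 - 7*n^4/9 - 107*n^3/9 + 7*n^2/9 + 440*n/9 - 112/3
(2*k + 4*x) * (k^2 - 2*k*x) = 2*k^3 - 8*k*x^2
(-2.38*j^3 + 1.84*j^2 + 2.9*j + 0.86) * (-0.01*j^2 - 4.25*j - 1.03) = 0.0238*j^5 + 10.0966*j^4 - 5.3976*j^3 - 14.2288*j^2 - 6.642*j - 0.8858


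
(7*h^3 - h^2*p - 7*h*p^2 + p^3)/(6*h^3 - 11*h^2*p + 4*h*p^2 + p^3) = (-7*h^2 - 6*h*p + p^2)/(-6*h^2 + 5*h*p + p^2)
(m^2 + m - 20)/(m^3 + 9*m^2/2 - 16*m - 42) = 2*(m^2 + m - 20)/(2*m^3 + 9*m^2 - 32*m - 84)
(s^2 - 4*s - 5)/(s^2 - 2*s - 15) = (s + 1)/(s + 3)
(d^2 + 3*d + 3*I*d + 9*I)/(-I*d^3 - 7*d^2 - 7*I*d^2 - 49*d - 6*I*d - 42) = (I*d^2 + 3*d*(-1 + I) - 9)/(d^3 + 7*d^2*(1 - I) + d*(6 - 49*I) - 42*I)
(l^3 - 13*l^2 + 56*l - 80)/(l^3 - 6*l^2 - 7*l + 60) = (l - 4)/(l + 3)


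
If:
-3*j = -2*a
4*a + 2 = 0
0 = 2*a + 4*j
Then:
No Solution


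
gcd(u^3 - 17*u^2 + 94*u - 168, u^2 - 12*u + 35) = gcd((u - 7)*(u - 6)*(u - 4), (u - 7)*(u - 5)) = u - 7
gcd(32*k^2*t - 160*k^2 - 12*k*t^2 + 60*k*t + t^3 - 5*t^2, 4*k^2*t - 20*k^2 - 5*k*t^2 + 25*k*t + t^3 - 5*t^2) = -4*k*t + 20*k + t^2 - 5*t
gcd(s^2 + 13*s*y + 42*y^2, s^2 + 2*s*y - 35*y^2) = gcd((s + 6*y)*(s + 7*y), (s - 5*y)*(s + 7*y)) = s + 7*y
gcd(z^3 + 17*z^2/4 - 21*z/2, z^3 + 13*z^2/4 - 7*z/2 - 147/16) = z - 7/4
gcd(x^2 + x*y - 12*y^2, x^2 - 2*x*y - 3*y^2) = x - 3*y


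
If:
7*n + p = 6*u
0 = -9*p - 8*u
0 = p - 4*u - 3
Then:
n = -93/154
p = 6/11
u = -27/44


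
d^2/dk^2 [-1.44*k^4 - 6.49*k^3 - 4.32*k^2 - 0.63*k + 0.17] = -17.28*k^2 - 38.94*k - 8.64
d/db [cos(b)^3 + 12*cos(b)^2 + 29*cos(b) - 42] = (3*sin(b)^2 - 24*cos(b) - 32)*sin(b)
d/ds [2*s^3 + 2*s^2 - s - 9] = 6*s^2 + 4*s - 1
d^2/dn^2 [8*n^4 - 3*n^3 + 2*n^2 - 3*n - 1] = 96*n^2 - 18*n + 4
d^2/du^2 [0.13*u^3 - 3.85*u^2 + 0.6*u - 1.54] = 0.78*u - 7.7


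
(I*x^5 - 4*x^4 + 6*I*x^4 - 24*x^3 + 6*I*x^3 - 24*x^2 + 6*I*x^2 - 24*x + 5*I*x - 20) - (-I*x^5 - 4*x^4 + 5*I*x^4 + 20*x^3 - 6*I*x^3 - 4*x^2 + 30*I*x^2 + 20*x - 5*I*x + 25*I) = 2*I*x^5 + I*x^4 - 44*x^3 + 12*I*x^3 - 20*x^2 - 24*I*x^2 - 44*x + 10*I*x - 20 - 25*I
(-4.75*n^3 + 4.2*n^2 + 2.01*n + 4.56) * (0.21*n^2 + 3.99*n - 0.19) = -0.9975*n^5 - 18.0705*n^4 + 18.0826*n^3 + 8.1795*n^2 + 17.8125*n - 0.8664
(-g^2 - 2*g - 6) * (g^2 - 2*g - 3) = -g^4 + g^2 + 18*g + 18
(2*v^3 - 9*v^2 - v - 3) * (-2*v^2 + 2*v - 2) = -4*v^5 + 22*v^4 - 20*v^3 + 22*v^2 - 4*v + 6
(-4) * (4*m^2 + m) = -16*m^2 - 4*m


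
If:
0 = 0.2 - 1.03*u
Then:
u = 0.19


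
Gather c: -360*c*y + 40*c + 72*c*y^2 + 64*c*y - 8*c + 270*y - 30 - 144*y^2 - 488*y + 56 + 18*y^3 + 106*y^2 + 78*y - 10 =c*(72*y^2 - 296*y + 32) + 18*y^3 - 38*y^2 - 140*y + 16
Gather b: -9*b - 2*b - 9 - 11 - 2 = -11*b - 22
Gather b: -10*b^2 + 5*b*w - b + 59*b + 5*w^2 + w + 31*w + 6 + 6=-10*b^2 + b*(5*w + 58) + 5*w^2 + 32*w + 12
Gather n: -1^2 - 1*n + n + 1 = 0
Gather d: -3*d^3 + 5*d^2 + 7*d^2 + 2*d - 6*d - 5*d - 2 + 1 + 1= -3*d^3 + 12*d^2 - 9*d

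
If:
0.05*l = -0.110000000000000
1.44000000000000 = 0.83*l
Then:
No Solution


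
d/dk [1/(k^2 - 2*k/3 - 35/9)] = 54*(1 - 3*k)/(-9*k^2 + 6*k + 35)^2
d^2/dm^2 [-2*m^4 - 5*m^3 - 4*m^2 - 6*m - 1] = -24*m^2 - 30*m - 8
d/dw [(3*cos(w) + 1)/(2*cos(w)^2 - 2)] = (3*cos(w)^2 + 2*cos(w) + 3)/(2*sin(w)^3)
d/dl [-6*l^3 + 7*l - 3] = 7 - 18*l^2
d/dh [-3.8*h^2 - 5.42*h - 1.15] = -7.6*h - 5.42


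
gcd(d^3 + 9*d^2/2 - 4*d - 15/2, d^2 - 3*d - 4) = d + 1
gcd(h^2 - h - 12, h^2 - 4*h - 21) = h + 3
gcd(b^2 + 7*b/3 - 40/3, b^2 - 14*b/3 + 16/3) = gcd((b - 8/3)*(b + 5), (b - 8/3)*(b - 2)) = b - 8/3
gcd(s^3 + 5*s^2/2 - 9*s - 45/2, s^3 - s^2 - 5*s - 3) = s - 3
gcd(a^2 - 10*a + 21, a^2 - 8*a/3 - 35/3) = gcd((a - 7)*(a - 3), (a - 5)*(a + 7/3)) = 1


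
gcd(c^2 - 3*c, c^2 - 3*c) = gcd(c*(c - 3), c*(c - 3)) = c^2 - 3*c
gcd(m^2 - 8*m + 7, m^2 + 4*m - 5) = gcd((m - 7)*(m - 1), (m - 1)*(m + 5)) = m - 1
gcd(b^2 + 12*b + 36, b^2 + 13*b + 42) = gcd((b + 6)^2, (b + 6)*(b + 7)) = b + 6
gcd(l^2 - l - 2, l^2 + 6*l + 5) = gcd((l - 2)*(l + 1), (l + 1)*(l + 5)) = l + 1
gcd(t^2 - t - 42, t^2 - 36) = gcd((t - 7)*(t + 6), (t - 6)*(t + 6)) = t + 6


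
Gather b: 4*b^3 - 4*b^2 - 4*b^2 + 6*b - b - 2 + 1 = 4*b^3 - 8*b^2 + 5*b - 1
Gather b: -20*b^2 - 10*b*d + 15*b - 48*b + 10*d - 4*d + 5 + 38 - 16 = -20*b^2 + b*(-10*d - 33) + 6*d + 27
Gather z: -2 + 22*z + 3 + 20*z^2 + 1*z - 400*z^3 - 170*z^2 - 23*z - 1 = -400*z^3 - 150*z^2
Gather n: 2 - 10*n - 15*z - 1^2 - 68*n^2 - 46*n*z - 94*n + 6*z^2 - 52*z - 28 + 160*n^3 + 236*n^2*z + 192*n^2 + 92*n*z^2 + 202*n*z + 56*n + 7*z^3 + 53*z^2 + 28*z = 160*n^3 + n^2*(236*z + 124) + n*(92*z^2 + 156*z - 48) + 7*z^3 + 59*z^2 - 39*z - 27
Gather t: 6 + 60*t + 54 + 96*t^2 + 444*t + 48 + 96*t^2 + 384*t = 192*t^2 + 888*t + 108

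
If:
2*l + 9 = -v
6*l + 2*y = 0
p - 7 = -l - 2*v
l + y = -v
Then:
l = -9/4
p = 73/4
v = -9/2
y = 27/4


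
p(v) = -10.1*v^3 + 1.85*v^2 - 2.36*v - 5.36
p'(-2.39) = -184.28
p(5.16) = -1355.90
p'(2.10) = -128.21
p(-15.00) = 34533.79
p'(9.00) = -2423.36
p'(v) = -30.3*v^2 + 3.7*v - 2.36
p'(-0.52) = -12.48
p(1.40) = -32.75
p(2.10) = -95.69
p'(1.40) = -56.57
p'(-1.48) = -74.21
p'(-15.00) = -6875.36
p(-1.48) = 34.93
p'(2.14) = -133.20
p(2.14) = -100.92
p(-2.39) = 148.73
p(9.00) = -7239.65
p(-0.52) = -2.21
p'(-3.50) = -386.48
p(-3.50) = 458.60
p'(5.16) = -790.02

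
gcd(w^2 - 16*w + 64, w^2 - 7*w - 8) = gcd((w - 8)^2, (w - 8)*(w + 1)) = w - 8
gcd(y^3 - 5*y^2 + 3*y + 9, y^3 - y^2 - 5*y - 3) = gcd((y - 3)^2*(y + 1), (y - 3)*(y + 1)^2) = y^2 - 2*y - 3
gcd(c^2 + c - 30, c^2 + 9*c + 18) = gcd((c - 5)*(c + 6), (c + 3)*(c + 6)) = c + 6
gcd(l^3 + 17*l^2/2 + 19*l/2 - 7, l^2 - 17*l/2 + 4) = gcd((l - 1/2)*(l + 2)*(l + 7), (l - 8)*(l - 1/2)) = l - 1/2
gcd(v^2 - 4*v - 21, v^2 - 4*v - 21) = v^2 - 4*v - 21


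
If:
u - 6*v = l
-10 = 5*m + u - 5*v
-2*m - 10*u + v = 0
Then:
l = 5/12 - 293*v/48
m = 49*v/48 - 25/12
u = 5/12 - 5*v/48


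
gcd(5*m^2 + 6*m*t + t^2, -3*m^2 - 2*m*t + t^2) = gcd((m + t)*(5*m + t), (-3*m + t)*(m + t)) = m + t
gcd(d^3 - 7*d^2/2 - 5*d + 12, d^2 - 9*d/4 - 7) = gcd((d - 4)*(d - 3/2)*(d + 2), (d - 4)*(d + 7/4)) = d - 4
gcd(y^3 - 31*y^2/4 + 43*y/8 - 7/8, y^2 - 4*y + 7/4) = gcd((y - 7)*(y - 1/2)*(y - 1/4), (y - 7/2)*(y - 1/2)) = y - 1/2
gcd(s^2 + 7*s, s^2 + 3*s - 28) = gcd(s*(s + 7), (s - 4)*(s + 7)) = s + 7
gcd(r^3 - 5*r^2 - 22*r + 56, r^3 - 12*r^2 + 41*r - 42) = r^2 - 9*r + 14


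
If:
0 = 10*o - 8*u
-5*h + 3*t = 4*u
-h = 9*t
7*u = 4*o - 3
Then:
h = 45/76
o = -12/19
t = -5/76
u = -15/19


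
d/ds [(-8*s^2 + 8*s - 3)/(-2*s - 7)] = 2*(8*s^2 + 56*s - 31)/(4*s^2 + 28*s + 49)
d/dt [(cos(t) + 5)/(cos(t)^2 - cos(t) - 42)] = (cos(t)^2 + 10*cos(t) + 37)*sin(t)/(sin(t)^2 + cos(t) + 41)^2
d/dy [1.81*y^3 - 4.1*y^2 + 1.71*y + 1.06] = 5.43*y^2 - 8.2*y + 1.71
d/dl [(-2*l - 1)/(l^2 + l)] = (-2*l*(l + 1) + (2*l + 1)^2)/(l^2*(l + 1)^2)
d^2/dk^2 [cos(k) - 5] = -cos(k)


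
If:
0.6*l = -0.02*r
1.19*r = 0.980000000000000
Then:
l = -0.03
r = 0.82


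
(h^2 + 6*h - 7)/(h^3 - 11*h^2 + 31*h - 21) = (h + 7)/(h^2 - 10*h + 21)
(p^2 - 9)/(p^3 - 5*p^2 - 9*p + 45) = 1/(p - 5)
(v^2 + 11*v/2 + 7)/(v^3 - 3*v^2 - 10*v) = (v + 7/2)/(v*(v - 5))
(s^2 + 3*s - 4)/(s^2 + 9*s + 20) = (s - 1)/(s + 5)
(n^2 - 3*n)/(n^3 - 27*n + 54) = n/(n^2 + 3*n - 18)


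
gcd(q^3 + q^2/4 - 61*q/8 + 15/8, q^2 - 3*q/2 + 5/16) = q - 1/4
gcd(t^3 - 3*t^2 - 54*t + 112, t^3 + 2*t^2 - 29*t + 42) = t^2 + 5*t - 14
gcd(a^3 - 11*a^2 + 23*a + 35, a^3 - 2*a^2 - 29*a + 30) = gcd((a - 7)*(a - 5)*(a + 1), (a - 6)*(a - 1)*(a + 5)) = 1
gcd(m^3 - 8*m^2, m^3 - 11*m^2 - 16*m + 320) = m - 8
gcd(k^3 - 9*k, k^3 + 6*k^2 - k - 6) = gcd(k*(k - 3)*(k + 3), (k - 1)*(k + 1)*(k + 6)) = 1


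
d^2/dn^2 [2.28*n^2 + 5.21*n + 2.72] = 4.56000000000000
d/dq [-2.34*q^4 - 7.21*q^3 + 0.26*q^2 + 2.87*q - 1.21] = -9.36*q^3 - 21.63*q^2 + 0.52*q + 2.87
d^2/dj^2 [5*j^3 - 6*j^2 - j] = 30*j - 12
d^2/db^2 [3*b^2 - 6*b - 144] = 6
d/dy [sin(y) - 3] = cos(y)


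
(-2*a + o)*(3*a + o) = -6*a^2 + a*o + o^2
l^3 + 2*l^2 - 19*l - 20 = (l - 4)*(l + 1)*(l + 5)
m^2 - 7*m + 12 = (m - 4)*(m - 3)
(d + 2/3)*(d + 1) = d^2 + 5*d/3 + 2/3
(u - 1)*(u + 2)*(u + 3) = u^3 + 4*u^2 + u - 6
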